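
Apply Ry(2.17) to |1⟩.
-0.8843|0⟩ + 0.4669|1⟩

Ry(2.17) = [[cos(θ/2), −sin(θ/2)], [sin(θ/2), cos(θ/2)]]; θ = 2.17, cos(θ/2) ≈ 0.466913, sin(θ/2) ≈ 0.884303.
With a = amp(|0⟩) = 0 and b = amp(|1⟩) = 1:
new amp(|0⟩) = (0.466913)·a + (-0.884303)·b = -0.8843
new amp(|1⟩) = (0.884303)·a + (0.466913)·b = 0.4669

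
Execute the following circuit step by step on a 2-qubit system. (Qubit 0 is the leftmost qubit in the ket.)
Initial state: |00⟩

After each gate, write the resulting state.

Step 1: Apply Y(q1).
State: i|01⟩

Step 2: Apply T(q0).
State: i|01⟩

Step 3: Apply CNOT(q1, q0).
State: i|11⟩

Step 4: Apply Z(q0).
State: -i|11⟩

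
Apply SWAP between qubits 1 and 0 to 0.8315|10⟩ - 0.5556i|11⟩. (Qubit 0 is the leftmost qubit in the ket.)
0.8315|01⟩ - 0.5556i|11⟩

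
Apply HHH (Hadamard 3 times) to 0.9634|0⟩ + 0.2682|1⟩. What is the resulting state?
0.8709|0⟩ + 0.4916|1⟩

H² = I, so H^3 = H: a single Hadamard. With (a, b) = (0.9634, 0.2682), H gives ((a + b)/√2, (a − b)/√2) = (0.8709, 0.4916).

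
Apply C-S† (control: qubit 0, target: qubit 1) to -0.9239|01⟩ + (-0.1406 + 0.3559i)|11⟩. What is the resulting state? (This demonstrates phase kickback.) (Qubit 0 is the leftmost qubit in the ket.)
-0.9239|01⟩ + (0.3559 + 0.1406i)|11⟩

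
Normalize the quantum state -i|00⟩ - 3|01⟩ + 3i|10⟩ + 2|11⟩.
-0.2085i|00⟩ - 0.6255|01⟩ + 0.6255i|10⟩ + 0.417|11⟩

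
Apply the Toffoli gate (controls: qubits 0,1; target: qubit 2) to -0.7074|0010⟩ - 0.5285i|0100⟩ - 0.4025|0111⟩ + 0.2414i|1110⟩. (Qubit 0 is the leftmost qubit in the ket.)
-0.7074|0010⟩ - 0.5285i|0100⟩ - 0.4025|0111⟩ + 0.2414i|1100⟩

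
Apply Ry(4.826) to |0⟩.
-0.7461|0⟩ + 0.6658|1⟩

Ry(4.826) = [[cos(θ/2), −sin(θ/2)], [sin(θ/2), cos(θ/2)]]; θ = 4.826, cos(θ/2) ≈ -0.746112, sin(θ/2) ≈ 0.66582.
With a = amp(|0⟩) = 1 and b = amp(|1⟩) = 0:
new amp(|0⟩) = (-0.746112)·a + (-0.66582)·b = -0.7461
new amp(|1⟩) = (0.66582)·a + (-0.746112)·b = 0.6658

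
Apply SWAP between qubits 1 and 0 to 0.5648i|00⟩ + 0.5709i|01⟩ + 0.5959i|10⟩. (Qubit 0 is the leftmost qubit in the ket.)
0.5648i|00⟩ + 0.5959i|01⟩ + 0.5709i|10⟩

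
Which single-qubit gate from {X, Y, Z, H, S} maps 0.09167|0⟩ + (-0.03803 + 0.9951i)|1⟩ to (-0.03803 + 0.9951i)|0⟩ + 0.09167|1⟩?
X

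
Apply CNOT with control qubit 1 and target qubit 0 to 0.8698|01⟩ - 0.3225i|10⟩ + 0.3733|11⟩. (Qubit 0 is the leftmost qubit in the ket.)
0.3733|01⟩ - 0.3225i|10⟩ + 0.8698|11⟩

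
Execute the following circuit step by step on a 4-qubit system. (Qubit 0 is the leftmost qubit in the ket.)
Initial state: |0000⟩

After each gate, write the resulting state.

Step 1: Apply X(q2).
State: |0010⟩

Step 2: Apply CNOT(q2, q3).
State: |0011⟩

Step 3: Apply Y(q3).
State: -i|0010⟩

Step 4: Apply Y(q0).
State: |1010⟩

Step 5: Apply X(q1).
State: |1110⟩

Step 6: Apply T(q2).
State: (1/√2 + (1/√2)i)|1110⟩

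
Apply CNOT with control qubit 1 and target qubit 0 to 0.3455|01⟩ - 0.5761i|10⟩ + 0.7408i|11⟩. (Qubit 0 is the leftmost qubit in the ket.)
0.7408i|01⟩ - 0.5761i|10⟩ + 0.3455|11⟩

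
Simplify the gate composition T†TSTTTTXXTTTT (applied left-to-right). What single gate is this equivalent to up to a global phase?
S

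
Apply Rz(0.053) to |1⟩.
(0.9996 + 0.0265i)|1⟩

Rz(0.053) = [[e^(−iθ/2), 0], [0, e^(iθ/2)]] with e^(±iθ/2) = cos(θ/2) ± i·sin(θ/2); θ = 0.053, cos(θ/2) ≈ 0.999649, sin(θ/2) ≈ 0.0264969.
With a = amp(|0⟩) = 0 and b = amp(|1⟩) = 1:
new amp(|0⟩) = (0.999649 - 0.0264969i)·a = 0
new amp(|1⟩) = (0.999649 + 0.0264969i)·b = (0.9996 + 0.0265i)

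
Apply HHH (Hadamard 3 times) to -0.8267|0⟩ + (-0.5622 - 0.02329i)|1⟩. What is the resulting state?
(-0.9821 - 0.01647i)|0⟩ + (-0.187 + 0.01647i)|1⟩

H² = I, so H^3 = H: a single Hadamard. With (a, b) = (-0.8267, (-0.5622 - 0.02329i)), H gives ((a + b)/√2, (a − b)/√2) = ((-0.9821 - 0.01647i), (-0.187 + 0.01647i)).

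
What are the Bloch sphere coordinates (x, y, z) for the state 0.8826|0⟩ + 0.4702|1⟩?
(0.83, 0, 0.5579)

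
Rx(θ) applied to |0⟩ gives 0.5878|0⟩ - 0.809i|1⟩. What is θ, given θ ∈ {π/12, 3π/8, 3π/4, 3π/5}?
3π/5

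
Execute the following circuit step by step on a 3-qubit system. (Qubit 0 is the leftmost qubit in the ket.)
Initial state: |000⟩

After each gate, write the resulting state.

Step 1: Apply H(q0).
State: 1/√2|000⟩ + 1/√2|100⟩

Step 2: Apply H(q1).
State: 1/2|000⟩ + 1/2|010⟩ + 1/2|100⟩ + 1/2|110⟩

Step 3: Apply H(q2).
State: 1/√8|000⟩ + 1/√8|001⟩ + 1/√8|010⟩ + 1/√8|011⟩ + 1/√8|100⟩ + 1/√8|101⟩ + 1/√8|110⟩ + 1/√8|111⟩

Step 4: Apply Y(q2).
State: -(1/√8)i|000⟩ + (1/√8)i|001⟩ - (1/√8)i|010⟩ + (1/√8)i|011⟩ - (1/√8)i|100⟩ + (1/√8)i|101⟩ - (1/√8)i|110⟩ + (1/√8)i|111⟩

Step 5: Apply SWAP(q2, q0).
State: -(1/√8)i|000⟩ - (1/√8)i|001⟩ - (1/√8)i|010⟩ - (1/√8)i|011⟩ + (1/√8)i|100⟩ + (1/√8)i|101⟩ + (1/√8)i|110⟩ + (1/√8)i|111⟩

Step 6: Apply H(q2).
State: -(1/2)i|000⟩ - (1/2)i|010⟩ + (1/2)i|100⟩ + (1/2)i|110⟩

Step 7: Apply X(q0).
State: (1/2)i|000⟩ + (1/2)i|010⟩ - (1/2)i|100⟩ - (1/2)i|110⟩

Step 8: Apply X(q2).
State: (1/2)i|001⟩ + (1/2)i|011⟩ - (1/2)i|101⟩ - (1/2)i|111⟩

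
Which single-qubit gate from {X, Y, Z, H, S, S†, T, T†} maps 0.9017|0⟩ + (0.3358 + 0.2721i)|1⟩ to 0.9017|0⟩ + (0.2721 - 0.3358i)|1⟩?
S†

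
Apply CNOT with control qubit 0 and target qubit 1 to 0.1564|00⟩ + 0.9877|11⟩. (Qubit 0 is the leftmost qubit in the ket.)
0.1564|00⟩ + 0.9877|10⟩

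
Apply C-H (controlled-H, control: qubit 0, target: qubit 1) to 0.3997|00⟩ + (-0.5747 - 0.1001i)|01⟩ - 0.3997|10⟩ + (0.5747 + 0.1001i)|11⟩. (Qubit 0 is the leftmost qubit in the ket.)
0.3997|00⟩ + (-0.5747 - 0.1001i)|01⟩ + (0.1237 + 0.07078i)|10⟩ + (-0.689 - 0.07078i)|11⟩

C-H leaves the control-|0⟩ kets |00⟩, |01⟩ unchanged and applies H to qubit 1 on the control-|1⟩ pair (|10⟩, |11⟩).
H = [[1/√2, 1/√2], [1/√2, -1/√2]].
With a = amp(|10⟩) = -0.3997 and b = amp(|11⟩) = (0.5747 + 0.1001i):
new amp(|10⟩) = (1/√2)·a + (1/√2)·b = (0.1237 + 0.07078i)
new amp(|11⟩) = (1/√2)·a + (-1/√2)·b = (-0.689 - 0.07078i)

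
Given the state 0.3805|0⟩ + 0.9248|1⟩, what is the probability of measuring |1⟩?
0.8553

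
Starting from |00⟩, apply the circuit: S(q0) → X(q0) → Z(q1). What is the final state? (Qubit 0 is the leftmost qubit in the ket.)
|10⟩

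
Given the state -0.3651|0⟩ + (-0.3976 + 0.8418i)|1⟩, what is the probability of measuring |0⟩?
0.1333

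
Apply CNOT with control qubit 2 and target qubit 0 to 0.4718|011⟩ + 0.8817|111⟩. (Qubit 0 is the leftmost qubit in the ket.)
0.8817|011⟩ + 0.4718|111⟩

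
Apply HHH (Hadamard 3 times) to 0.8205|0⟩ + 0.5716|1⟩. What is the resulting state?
0.9844|0⟩ + 0.176|1⟩

H² = I, so H^3 = H: a single Hadamard. With (a, b) = (0.8205, 0.5716), H gives ((a + b)/√2, (a − b)/√2) = (0.9844, 0.176).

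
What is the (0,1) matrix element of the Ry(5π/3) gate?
-1/2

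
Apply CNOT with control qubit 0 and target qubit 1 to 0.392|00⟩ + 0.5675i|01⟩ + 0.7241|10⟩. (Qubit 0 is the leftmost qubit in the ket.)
0.392|00⟩ + 0.5675i|01⟩ + 0.7241|11⟩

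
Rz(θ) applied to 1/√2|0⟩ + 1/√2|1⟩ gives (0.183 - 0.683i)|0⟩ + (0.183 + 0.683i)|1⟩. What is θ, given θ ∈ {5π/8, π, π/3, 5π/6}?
5π/6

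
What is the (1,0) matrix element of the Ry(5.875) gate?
0.2027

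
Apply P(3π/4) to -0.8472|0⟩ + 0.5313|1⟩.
-0.8472|0⟩ + (-0.3757 + 0.3757i)|1⟩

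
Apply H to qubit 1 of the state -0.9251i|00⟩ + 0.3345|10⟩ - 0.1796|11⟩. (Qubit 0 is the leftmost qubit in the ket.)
-0.6541i|00⟩ - 0.6541i|01⟩ + 0.1095|10⟩ + 0.3635|11⟩

H on qubit 1 mixes each pair of kets that differ only in qubit 1: amplitudes (a, b) of (|…0…⟩, |…1…⟩) become ((a + b)/√2, (a − b)/√2). Kets absent from the input have amplitude 0.
(|00⟩, |01⟩): (a, b) = (-0.9251i, 0) → (-0.6541i, -0.6541i)
(|10⟩, |11⟩): (a, b) = (0.3345, -0.1796) → (0.1095, 0.3635)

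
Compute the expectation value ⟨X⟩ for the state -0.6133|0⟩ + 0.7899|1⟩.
-0.9689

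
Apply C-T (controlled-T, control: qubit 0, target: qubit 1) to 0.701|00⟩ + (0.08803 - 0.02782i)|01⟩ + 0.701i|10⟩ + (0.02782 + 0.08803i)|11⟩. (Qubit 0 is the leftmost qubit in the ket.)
0.701|00⟩ + (0.08803 - 0.02782i)|01⟩ + 0.701i|10⟩ + (-0.04257 + 0.08192i)|11⟩

C-T leaves the control-|0⟩ kets |00⟩, |01⟩ unchanged and applies T to qubit 1 on the control-|1⟩ pair (|10⟩, |11⟩).
T = [[1, 0], [0, (1/√2 + (1/√2)i)]].
With a = amp(|10⟩) = 0.701i and b = amp(|11⟩) = (0.02782 + 0.08803i):
new amp(|10⟩) = (1)·a = 0.701i
new amp(|11⟩) = (1/√2 + (1/√2)i)·b = (-0.04257 + 0.08192i)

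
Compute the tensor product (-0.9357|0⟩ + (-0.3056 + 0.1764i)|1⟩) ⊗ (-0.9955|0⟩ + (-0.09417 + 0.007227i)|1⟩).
0.9315|00⟩ + (0.08811 - 0.006762i)|01⟩ + (0.3042 - 0.1756i)|10⟩ + (0.0275 - 0.01882i)|11⟩

amp(|b₁b₂…⟩) = product of the factor amplitudes for bits b₁, b₂, …; only kets whose every factor amplitude is nonzero survive.
|00⟩: (-0.9357)(-0.9955) = 0.9315
|01⟩: (-0.9357)(-0.09417 + 0.007227i) = (0.08811 - 0.006762i)
|10⟩: (-0.3056 + 0.1764i)(-0.9955) = (0.3042 - 0.1756i)
|11⟩: (-0.3056 + 0.1764i)(-0.09417 + 0.007227i) = (0.0275 - 0.01882i)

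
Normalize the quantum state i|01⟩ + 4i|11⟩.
0.2425i|01⟩ + 0.9701i|11⟩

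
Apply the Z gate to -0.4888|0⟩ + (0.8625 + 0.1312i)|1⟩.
-0.4888|0⟩ + (-0.8625 - 0.1312i)|1⟩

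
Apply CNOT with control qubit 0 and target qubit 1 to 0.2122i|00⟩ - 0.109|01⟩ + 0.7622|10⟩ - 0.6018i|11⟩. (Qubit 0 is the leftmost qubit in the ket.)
0.2122i|00⟩ - 0.109|01⟩ - 0.6018i|10⟩ + 0.7622|11⟩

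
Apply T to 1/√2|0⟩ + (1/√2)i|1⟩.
1/√2|0⟩ + (-1/2 + (1/2)i)|1⟩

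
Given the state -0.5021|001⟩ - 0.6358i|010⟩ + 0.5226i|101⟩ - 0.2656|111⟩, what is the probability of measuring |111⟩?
0.07054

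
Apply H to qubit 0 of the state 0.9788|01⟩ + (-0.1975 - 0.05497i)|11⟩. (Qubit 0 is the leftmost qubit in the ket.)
(0.5525 - 0.03887i)|01⟩ + (0.8318 + 0.03887i)|11⟩

H on qubit 0 mixes each pair of kets that differ only in qubit 0: amplitudes (a, b) of (|…0…⟩, |…1…⟩) become ((a + b)/√2, (a − b)/√2). Kets absent from the input have amplitude 0.
(|01⟩, |11⟩): (a, b) = (0.9788, (-0.1975 - 0.05497i)) → ((0.5525 - 0.03887i), (0.8318 + 0.03887i))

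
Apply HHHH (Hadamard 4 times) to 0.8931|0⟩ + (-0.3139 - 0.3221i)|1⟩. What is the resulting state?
0.8931|0⟩ + (-0.3139 - 0.3221i)|1⟩

H² = I, so an even number of Hadamards cancels: H^4 = I and the state is unchanged.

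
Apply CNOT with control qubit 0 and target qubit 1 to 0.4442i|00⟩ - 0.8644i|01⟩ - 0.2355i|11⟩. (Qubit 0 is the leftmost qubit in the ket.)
0.4442i|00⟩ - 0.8644i|01⟩ - 0.2355i|10⟩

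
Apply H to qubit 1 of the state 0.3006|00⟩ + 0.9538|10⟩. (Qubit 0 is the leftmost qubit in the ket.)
0.2126|00⟩ + 0.2126|01⟩ + 0.6744|10⟩ + 0.6744|11⟩

H on qubit 1 mixes each pair of kets that differ only in qubit 1: amplitudes (a, b) of (|…0…⟩, |…1…⟩) become ((a + b)/√2, (a − b)/√2). Kets absent from the input have amplitude 0.
(|00⟩, |01⟩): (a, b) = (0.3006, 0) → (0.2126, 0.2126)
(|10⟩, |11⟩): (a, b) = (0.9538, 0) → (0.6744, 0.6744)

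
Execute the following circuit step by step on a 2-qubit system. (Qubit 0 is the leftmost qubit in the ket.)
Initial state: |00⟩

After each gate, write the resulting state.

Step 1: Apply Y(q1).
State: i|01⟩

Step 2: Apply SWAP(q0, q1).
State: i|10⟩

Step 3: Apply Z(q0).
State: -i|10⟩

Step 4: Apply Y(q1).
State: |11⟩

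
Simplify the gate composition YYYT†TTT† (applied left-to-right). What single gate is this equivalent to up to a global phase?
Y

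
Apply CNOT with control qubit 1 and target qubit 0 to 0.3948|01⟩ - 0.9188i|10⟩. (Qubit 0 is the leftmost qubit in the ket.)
-0.9188i|10⟩ + 0.3948|11⟩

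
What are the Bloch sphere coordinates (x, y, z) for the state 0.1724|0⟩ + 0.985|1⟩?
(0.3396, 0, -0.9405)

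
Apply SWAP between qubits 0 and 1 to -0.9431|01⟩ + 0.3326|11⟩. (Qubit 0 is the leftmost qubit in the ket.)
-0.9431|10⟩ + 0.3326|11⟩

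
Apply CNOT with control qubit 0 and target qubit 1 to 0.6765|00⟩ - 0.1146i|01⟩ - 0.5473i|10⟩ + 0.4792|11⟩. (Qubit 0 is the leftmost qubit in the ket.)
0.6765|00⟩ - 0.1146i|01⟩ + 0.4792|10⟩ - 0.5473i|11⟩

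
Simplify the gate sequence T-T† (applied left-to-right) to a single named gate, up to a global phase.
I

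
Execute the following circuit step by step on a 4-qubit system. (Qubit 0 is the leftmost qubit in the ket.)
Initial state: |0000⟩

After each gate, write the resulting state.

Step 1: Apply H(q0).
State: 1/√2|0000⟩ + 1/√2|1000⟩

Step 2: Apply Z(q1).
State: 1/√2|0000⟩ + 1/√2|1000⟩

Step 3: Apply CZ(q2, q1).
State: 1/√2|0000⟩ + 1/√2|1000⟩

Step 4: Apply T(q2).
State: 1/√2|0000⟩ + 1/√2|1000⟩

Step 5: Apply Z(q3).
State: 1/√2|0000⟩ + 1/√2|1000⟩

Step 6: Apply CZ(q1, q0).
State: 1/√2|0000⟩ + 1/√2|1000⟩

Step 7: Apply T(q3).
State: 1/√2|0000⟩ + 1/√2|1000⟩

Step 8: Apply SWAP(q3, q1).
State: 1/√2|0000⟩ + 1/√2|1000⟩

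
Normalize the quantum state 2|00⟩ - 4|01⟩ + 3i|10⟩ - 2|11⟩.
0.3482|00⟩ - 0.6963|01⟩ + 0.5222i|10⟩ - 0.3482|11⟩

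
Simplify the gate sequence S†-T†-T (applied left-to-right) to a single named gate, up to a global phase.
S†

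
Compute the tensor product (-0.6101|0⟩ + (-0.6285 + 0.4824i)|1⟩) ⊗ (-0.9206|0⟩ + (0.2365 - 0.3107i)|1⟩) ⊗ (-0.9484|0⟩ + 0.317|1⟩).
-0.5327|000⟩ + 0.178|001⟩ + (0.1368 - 0.1798i)|010⟩ + (-0.04574 + 0.06009i)|011⟩ + (-0.5487 + 0.4212i)|100⟩ + (0.1834 - 0.1408i)|101⟩ + (-0.001177 - 0.2934i)|110⟩ + (0.0003935 + 0.09807i)|111⟩

amp(|b₁b₂…⟩) = product of the factor amplitudes for bits b₁, b₂, …; only kets whose every factor amplitude is nonzero survive.
|000⟩: (-0.6101)(-0.9206)(-0.9484) = -0.5327
|001⟩: (-0.6101)(-0.9206)(0.317) = 0.178
|010⟩: (-0.6101)(0.2365 - 0.3107i)(-0.9484) = (0.1368 - 0.1798i)
|011⟩: (-0.6101)(0.2365 - 0.3107i)(0.317) = (-0.04574 + 0.06009i)
|100⟩: (-0.6285 + 0.4824i)(-0.9206)(-0.9484) = (-0.5487 + 0.4212i)
|101⟩: (-0.6285 + 0.4824i)(-0.9206)(0.317) = (0.1834 - 0.1408i)
|110⟩: (-0.6285 + 0.4824i)(0.2365 - 0.3107i)(-0.9484) = (-0.001177 - 0.2934i)
|111⟩: (-0.6285 + 0.4824i)(0.2365 - 0.3107i)(0.317) = (0.0003935 + 0.09807i)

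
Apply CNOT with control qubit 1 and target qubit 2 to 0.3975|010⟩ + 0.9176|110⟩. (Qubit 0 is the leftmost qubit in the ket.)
0.3975|011⟩ + 0.9176|111⟩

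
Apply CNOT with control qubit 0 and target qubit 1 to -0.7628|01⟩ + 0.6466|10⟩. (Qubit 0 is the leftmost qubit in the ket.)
-0.7628|01⟩ + 0.6466|11⟩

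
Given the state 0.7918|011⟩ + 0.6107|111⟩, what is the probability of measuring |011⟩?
0.6269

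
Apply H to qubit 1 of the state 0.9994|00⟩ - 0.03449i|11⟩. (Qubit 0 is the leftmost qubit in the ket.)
0.7067|00⟩ + 0.7067|01⟩ - 0.02439i|10⟩ + 0.02439i|11⟩

H on qubit 1 mixes each pair of kets that differ only in qubit 1: amplitudes (a, b) of (|…0…⟩, |…1…⟩) become ((a + b)/√2, (a − b)/√2). Kets absent from the input have amplitude 0.
(|00⟩, |01⟩): (a, b) = (0.9994, 0) → (0.7067, 0.7067)
(|10⟩, |11⟩): (a, b) = (0, -0.03449i) → (-0.02439i, 0.02439i)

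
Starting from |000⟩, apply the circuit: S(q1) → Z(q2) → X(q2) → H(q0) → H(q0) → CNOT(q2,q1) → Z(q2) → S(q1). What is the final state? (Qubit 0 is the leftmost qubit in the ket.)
-i|011⟩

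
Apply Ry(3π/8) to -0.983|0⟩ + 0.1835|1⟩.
-0.9193|0⟩ - 0.3936|1⟩

Ry(3π/8) = [[cos(θ/2), −sin(θ/2)], [sin(θ/2), cos(θ/2)]]; θ = 3π/8, cos(θ/2) ≈ 0.83147, sin(θ/2) ≈ 0.55557.
With a = amp(|0⟩) = -0.983 and b = amp(|1⟩) = 0.1835:
new amp(|0⟩) = (0.83147)·a + (-0.55557)·b = -0.9193
new amp(|1⟩) = (0.55557)·a + (0.83147)·b = -0.3936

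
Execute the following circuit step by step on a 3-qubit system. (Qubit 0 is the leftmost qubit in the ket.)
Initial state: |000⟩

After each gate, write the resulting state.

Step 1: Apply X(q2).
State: |001⟩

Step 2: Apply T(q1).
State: |001⟩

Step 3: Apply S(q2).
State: i|001⟩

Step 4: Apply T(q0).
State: i|001⟩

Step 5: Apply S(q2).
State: -|001⟩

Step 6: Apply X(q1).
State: -|011⟩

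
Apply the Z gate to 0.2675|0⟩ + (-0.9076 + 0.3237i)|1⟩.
0.2675|0⟩ + (0.9076 - 0.3237i)|1⟩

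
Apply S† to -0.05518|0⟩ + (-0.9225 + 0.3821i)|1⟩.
-0.05518|0⟩ + (0.3821 + 0.9225i)|1⟩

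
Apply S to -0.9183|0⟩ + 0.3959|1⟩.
-0.9183|0⟩ + 0.3959i|1⟩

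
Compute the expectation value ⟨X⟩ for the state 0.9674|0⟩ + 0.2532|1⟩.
0.4899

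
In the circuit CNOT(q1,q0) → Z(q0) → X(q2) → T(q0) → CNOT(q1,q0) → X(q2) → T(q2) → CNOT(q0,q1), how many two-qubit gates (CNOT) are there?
3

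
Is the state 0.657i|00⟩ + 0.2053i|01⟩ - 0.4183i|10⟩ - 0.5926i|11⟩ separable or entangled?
Entangled

Writing the state as a|00⟩ + b|01⟩ + c|10⟩ + d|11⟩, it is a product state iff ad − bc = 0.
Here (a, b, c, d) = (0.657i, 0.2053i, -0.4183i, -0.5926i): ad − bc = (0.657i)(-0.5926i) − (0.2053i)(-0.4183i) = 0.3035 ≠ 0, so the state is entangled.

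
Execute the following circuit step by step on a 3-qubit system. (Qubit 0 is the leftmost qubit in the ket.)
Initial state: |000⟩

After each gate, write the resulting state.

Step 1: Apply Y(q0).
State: i|100⟩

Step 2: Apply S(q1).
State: i|100⟩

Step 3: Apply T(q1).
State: i|100⟩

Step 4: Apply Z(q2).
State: i|100⟩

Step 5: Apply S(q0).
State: -|100⟩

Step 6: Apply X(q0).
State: -|000⟩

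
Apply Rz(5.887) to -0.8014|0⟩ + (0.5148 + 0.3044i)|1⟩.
(0.7857 + 0.1577i)|0⟩ + (-0.5646 - 0.1971i)|1⟩

Rz(5.887) = [[e^(−iθ/2), 0], [0, e^(iθ/2)]] with e^(±iθ/2) = cos(θ/2) ± i·sin(θ/2); θ = 5.887, cos(θ/2) ≈ -0.980444, sin(θ/2) ≈ 0.1968.
With a = amp(|0⟩) = -0.8014 and b = amp(|1⟩) = (0.5148 + 0.3044i):
new amp(|0⟩) = (-0.980444 - 0.1968i)·a = (0.7857 + 0.1577i)
new amp(|1⟩) = (-0.980444 + 0.1968i)·b = (-0.5646 - 0.1971i)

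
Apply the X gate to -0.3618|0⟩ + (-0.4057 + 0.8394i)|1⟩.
(-0.4057 + 0.8394i)|0⟩ - 0.3618|1⟩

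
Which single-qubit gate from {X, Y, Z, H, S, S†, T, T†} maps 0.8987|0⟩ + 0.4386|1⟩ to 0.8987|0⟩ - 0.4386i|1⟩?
S†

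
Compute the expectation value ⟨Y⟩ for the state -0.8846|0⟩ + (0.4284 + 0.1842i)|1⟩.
-0.3259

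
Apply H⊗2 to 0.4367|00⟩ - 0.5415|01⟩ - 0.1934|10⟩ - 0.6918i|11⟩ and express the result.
(-0.1491 - 0.3459i)|00⟩ + (0.3924 + 0.3459i)|01⟩ + (0.0443 + 0.3459i)|10⟩ + (0.5858 - 0.3459i)|11⟩

H⊗2 gives amp(|y⟩) = (1/2) Σ_x (−1)^(x·y) amp(|x⟩), where x·y is the number of positions in which both x and y have a 1.
|00⟩: (0.4367 - 0.5415 - 0.1934 - 0.6918i)/2 = (-0.1491 - 0.3459i)
|01⟩: (0.4367 + 0.5415 - 0.1934 + 0.6918i)/2 = (0.3924 + 0.3459i)
|10⟩: (0.4367 - 0.5415 + 0.1934 + 0.6918i)/2 = (0.0443 + 0.3459i)
|11⟩: (0.4367 + 0.5415 + 0.1934 - 0.6918i)/2 = (0.5858 - 0.3459i)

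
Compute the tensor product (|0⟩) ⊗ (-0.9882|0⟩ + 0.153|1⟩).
-0.9882|00⟩ + 0.153|01⟩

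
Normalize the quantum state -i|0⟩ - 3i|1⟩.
-0.3162i|0⟩ - 0.9487i|1⟩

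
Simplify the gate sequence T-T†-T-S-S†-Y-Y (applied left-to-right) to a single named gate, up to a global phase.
T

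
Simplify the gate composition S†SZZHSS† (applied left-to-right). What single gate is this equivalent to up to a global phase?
H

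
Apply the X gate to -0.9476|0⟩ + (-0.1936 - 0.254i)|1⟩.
(-0.1936 - 0.254i)|0⟩ - 0.9476|1⟩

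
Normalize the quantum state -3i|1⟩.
-i|1⟩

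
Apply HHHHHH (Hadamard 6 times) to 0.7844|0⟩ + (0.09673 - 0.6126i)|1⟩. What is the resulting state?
0.7844|0⟩ + (0.09673 - 0.6126i)|1⟩

H² = I, so an even number of Hadamards cancels: H^6 = I and the state is unchanged.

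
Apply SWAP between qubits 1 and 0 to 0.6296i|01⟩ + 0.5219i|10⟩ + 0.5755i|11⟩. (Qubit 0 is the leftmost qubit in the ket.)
0.5219i|01⟩ + 0.6296i|10⟩ + 0.5755i|11⟩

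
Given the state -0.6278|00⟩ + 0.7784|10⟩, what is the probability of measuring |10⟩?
0.6059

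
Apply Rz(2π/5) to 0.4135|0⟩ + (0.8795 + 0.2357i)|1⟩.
(0.3345 - 0.243i)|0⟩ + (0.573 + 0.7076i)|1⟩

Rz(2π/5) = [[e^(−iθ/2), 0], [0, e^(iθ/2)]] with e^(±iθ/2) = cos(θ/2) ± i·sin(θ/2); θ = 2π/5, cos(θ/2) ≈ 0.809017, sin(θ/2) ≈ 0.587785.
With a = amp(|0⟩) = 0.4135 and b = amp(|1⟩) = (0.8795 + 0.2357i):
new amp(|0⟩) = (0.809017 - 0.587785i)·a = (0.3345 - 0.243i)
new amp(|1⟩) = (0.809017 + 0.587785i)·b = (0.573 + 0.7076i)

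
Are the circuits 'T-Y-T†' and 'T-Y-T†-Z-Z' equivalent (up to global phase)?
Yes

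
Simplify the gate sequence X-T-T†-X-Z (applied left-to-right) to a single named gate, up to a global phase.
Z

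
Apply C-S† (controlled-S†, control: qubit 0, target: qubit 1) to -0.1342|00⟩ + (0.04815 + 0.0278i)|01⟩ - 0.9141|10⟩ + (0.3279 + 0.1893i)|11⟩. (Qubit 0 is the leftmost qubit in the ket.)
-0.1342|00⟩ + (0.04815 + 0.0278i)|01⟩ - 0.9141|10⟩ + (0.1893 - 0.3279i)|11⟩

C-S† leaves the control-|0⟩ kets |00⟩, |01⟩ unchanged and applies S† to qubit 1 on the control-|1⟩ pair (|10⟩, |11⟩).
S† = [[1, 0], [0, -i]].
With a = amp(|10⟩) = -0.9141 and b = amp(|11⟩) = (0.3279 + 0.1893i):
new amp(|10⟩) = (1)·a = -0.9141
new amp(|11⟩) = (-i)·b = (0.1893 - 0.3279i)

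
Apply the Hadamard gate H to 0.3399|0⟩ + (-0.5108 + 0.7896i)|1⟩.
(-0.1208 + 0.5583i)|0⟩ + (0.6015 - 0.5583i)|1⟩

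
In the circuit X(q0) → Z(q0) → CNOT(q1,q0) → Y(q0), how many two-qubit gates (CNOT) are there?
1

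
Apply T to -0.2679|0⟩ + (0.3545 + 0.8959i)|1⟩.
-0.2679|0⟩ + (-0.3828 + 0.8842i)|1⟩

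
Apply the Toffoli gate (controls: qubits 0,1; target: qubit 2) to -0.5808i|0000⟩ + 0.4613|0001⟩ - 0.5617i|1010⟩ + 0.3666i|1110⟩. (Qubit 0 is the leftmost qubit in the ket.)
-0.5808i|0000⟩ + 0.4613|0001⟩ - 0.5617i|1010⟩ + 0.3666i|1100⟩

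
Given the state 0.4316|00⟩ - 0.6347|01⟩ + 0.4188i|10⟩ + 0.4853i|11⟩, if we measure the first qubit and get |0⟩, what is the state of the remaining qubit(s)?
0.5623|0⟩ - 0.8269|1⟩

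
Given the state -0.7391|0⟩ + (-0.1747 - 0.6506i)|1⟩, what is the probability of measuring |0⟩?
0.5463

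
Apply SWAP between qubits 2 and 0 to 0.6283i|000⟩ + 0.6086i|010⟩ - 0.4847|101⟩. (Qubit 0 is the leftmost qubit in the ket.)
0.6283i|000⟩ + 0.6086i|010⟩ - 0.4847|101⟩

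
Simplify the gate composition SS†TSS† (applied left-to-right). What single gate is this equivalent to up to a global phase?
T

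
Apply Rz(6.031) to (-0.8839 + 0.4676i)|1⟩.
(0.8181 - 0.575i)|1⟩

Rz(6.031) = [[e^(−iθ/2), 0], [0, e^(iθ/2)]] with e^(±iθ/2) = cos(θ/2) ± i·sin(θ/2); θ = 6.031, cos(θ/2) ≈ -0.992061, sin(θ/2) ≈ 0.125759.
With a = amp(|0⟩) = 0 and b = amp(|1⟩) = (-0.8839 + 0.4676i):
new amp(|0⟩) = (-0.992061 - 0.125759i)·a = 0
new amp(|1⟩) = (-0.992061 + 0.125759i)·b = (0.8181 - 0.575i)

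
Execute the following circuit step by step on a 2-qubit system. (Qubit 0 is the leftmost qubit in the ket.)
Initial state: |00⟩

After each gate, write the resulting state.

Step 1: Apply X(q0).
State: |10⟩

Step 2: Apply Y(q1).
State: i|11⟩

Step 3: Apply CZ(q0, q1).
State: -i|11⟩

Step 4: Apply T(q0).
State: (1/√2 - (1/√2)i)|11⟩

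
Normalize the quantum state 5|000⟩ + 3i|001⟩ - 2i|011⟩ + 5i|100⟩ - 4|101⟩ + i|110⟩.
0.559|000⟩ + 0.3354i|001⟩ - 0.2236i|011⟩ + 0.559i|100⟩ - 1/√5|101⟩ + 0.1118i|110⟩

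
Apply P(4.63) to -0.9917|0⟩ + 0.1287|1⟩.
-0.9917|0⟩ + (-0.01059 - 0.1283i)|1⟩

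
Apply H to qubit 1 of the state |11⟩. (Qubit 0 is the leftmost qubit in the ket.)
1/√2|10⟩ - 1/√2|11⟩

H on qubit 1 mixes each pair of kets that differ only in qubit 1: amplitudes (a, b) of (|…0…⟩, |…1…⟩) become ((a + b)/√2, (a − b)/√2). Kets absent from the input have amplitude 0.
(|10⟩, |11⟩): (a, b) = (0, 1) → (1/√2, -1/√2)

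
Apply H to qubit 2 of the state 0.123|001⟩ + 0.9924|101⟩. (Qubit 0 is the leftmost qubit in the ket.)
0.08697|000⟩ - 0.08697|001⟩ + 0.7017|100⟩ - 0.7017|101⟩

H on qubit 2 mixes each pair of kets that differ only in qubit 2: amplitudes (a, b) of (|…0…⟩, |…1…⟩) become ((a + b)/√2, (a − b)/√2). Kets absent from the input have amplitude 0.
(|000⟩, |001⟩): (a, b) = (0, 0.123) → (0.08697, -0.08697)
(|100⟩, |101⟩): (a, b) = (0, 0.9924) → (0.7017, -0.7017)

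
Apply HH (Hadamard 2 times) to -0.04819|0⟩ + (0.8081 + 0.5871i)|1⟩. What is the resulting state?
-0.04819|0⟩ + (0.8081 + 0.5871i)|1⟩

H² = I, so an even number of Hadamards cancels: H^2 = I and the state is unchanged.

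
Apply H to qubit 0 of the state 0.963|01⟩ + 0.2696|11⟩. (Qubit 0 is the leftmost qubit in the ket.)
0.8716|01⟩ + 0.4903|11⟩

H on qubit 0 mixes each pair of kets that differ only in qubit 0: amplitudes (a, b) of (|…0…⟩, |…1…⟩) become ((a + b)/√2, (a − b)/√2). Kets absent from the input have amplitude 0.
(|01⟩, |11⟩): (a, b) = (0.963, 0.2696) → (0.8716, 0.4903)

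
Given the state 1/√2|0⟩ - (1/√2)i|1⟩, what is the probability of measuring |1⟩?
1/2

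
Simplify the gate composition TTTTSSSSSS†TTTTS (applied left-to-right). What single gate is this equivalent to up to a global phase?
S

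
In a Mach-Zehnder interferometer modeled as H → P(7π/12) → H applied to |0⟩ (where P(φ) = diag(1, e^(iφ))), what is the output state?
(0.3706 + 0.483i)|0⟩ + (0.6294 - 0.483i)|1⟩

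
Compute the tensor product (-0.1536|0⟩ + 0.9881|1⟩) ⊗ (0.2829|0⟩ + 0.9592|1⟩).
-0.04345|00⟩ - 0.1473|01⟩ + 0.2795|10⟩ + 0.9478|11⟩

amp(|b₁b₂…⟩) = product of the factor amplitudes for bits b₁, b₂, …; only kets whose every factor amplitude is nonzero survive.
|00⟩: (-0.1536)(0.2829) = -0.04345
|01⟩: (-0.1536)(0.9592) = -0.1473
|10⟩: (0.9881)(0.2829) = 0.2795
|11⟩: (0.9881)(0.9592) = 0.9478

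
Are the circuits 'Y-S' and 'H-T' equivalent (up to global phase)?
No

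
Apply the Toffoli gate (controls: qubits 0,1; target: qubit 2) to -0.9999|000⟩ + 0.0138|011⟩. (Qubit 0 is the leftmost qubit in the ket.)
-0.9999|000⟩ + 0.0138|011⟩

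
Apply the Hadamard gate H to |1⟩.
1/√2|0⟩ - 1/√2|1⟩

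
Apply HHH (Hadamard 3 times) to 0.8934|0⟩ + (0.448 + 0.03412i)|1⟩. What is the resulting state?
(0.9485 + 0.02413i)|0⟩ + (0.3149 - 0.02413i)|1⟩

H² = I, so H^3 = H: a single Hadamard. With (a, b) = (0.8934, (0.448 + 0.03412i)), H gives ((a + b)/√2, (a − b)/√2) = ((0.9485 + 0.02413i), (0.3149 - 0.02413i)).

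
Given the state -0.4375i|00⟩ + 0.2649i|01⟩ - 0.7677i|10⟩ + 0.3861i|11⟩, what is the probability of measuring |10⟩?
0.5894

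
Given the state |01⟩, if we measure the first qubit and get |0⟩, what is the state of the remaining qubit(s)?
|1⟩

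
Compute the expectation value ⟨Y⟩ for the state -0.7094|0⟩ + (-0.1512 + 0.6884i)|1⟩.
-0.9767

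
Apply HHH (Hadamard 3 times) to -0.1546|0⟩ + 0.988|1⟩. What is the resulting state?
0.5893|0⟩ - 0.8079|1⟩

H² = I, so H^3 = H: a single Hadamard. With (a, b) = (-0.1546, 0.988), H gives ((a + b)/√2, (a − b)/√2) = (0.5893, -0.8079).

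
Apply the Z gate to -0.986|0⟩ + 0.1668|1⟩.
-0.986|0⟩ - 0.1668|1⟩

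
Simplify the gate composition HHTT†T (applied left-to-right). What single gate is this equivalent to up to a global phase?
T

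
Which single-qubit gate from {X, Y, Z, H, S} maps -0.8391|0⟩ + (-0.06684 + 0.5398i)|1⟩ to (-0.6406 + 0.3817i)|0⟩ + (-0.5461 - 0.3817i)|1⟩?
H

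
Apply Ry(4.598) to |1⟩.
-0.7464|0⟩ - 0.6655|1⟩

Ry(4.598) = [[cos(θ/2), −sin(θ/2)], [sin(θ/2), cos(θ/2)]]; θ = 4.598, cos(θ/2) ≈ -0.66553, sin(θ/2) ≈ 0.746371.
With a = amp(|0⟩) = 0 and b = amp(|1⟩) = 1:
new amp(|0⟩) = (-0.66553)·a + (-0.746371)·b = -0.7464
new amp(|1⟩) = (0.746371)·a + (-0.66553)·b = -0.6655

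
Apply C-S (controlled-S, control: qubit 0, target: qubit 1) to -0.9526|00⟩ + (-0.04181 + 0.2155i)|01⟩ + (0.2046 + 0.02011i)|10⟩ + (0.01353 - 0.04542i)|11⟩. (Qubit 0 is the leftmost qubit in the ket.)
-0.9526|00⟩ + (-0.04181 + 0.2155i)|01⟩ + (0.2046 + 0.02011i)|10⟩ + (0.04542 + 0.01353i)|11⟩

C-S leaves the control-|0⟩ kets |00⟩, |01⟩ unchanged and applies S to qubit 1 on the control-|1⟩ pair (|10⟩, |11⟩).
S = [[1, 0], [0, i]].
With a = amp(|10⟩) = (0.2046 + 0.02011i) and b = amp(|11⟩) = (0.01353 - 0.04542i):
new amp(|10⟩) = (1)·a = (0.2046 + 0.02011i)
new amp(|11⟩) = (i)·b = (0.04542 + 0.01353i)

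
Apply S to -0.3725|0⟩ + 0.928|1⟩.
-0.3725|0⟩ + 0.928i|1⟩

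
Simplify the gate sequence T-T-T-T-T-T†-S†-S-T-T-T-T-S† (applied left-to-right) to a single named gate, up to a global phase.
S†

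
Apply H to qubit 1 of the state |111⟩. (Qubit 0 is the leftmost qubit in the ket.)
1/√2|101⟩ - 1/√2|111⟩

H on qubit 1 mixes each pair of kets that differ only in qubit 1: amplitudes (a, b) of (|…0…⟩, |…1…⟩) become ((a + b)/√2, (a − b)/√2). Kets absent from the input have amplitude 0.
(|101⟩, |111⟩): (a, b) = (0, 1) → (1/√2, -1/√2)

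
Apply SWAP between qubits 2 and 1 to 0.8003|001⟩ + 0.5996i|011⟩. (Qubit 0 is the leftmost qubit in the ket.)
0.8003|010⟩ + 0.5996i|011⟩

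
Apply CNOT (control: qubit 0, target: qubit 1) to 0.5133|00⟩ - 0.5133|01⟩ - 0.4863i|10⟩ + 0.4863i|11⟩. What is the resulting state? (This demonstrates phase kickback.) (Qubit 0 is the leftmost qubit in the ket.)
0.5133|00⟩ - 0.5133|01⟩ + 0.4863i|10⟩ - 0.4863i|11⟩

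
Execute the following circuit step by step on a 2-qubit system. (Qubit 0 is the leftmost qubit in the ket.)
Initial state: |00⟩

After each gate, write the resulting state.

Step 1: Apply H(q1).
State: 1/√2|00⟩ + 1/√2|01⟩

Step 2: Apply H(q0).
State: 1/2|00⟩ + 1/2|01⟩ + 1/2|10⟩ + 1/2|11⟩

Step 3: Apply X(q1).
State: 1/2|00⟩ + 1/2|01⟩ + 1/2|10⟩ + 1/2|11⟩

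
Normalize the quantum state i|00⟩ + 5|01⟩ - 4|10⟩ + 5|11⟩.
0.1222i|00⟩ + 0.6108|01⟩ - 0.4887|10⟩ + 0.6108|11⟩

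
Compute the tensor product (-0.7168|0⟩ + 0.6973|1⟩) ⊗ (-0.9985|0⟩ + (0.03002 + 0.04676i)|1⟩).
0.7157|00⟩ + (-0.02152 - 0.03352i)|01⟩ - 0.6963|10⟩ + (0.02093 + 0.03261i)|11⟩

amp(|b₁b₂…⟩) = product of the factor amplitudes for bits b₁, b₂, …; only kets whose every factor amplitude is nonzero survive.
|00⟩: (-0.7168)(-0.9985) = 0.7157
|01⟩: (-0.7168)(0.03002 + 0.04676i) = (-0.02152 - 0.03352i)
|10⟩: (0.6973)(-0.9985) = -0.6963
|11⟩: (0.6973)(0.03002 + 0.04676i) = (0.02093 + 0.03261i)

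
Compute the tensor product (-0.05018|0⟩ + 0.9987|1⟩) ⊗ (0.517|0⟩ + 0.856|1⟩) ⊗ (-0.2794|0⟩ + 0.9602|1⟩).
0.007248|000⟩ - 0.02491|001⟩ + 0.012|010⟩ - 0.04124|011⟩ - 0.1443|100⟩ + 0.4958|101⟩ - 0.2389|110⟩ + 0.8209|111⟩

amp(|b₁b₂…⟩) = product of the factor amplitudes for bits b₁, b₂, …; only kets whose every factor amplitude is nonzero survive.
|000⟩: (-0.05018)(0.517)(-0.2794) = 0.007248
|001⟩: (-0.05018)(0.517)(0.9602) = -0.02491
|010⟩: (-0.05018)(0.856)(-0.2794) = 0.012
|011⟩: (-0.05018)(0.856)(0.9602) = -0.04124
|100⟩: (0.9987)(0.517)(-0.2794) = -0.1443
|101⟩: (0.9987)(0.517)(0.9602) = 0.4958
|110⟩: (0.9987)(0.856)(-0.2794) = -0.2389
|111⟩: (0.9987)(0.856)(0.9602) = 0.8209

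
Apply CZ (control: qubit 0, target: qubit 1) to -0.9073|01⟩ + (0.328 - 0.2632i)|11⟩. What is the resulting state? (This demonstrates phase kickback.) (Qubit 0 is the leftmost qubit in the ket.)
-0.9073|01⟩ + (-0.328 + 0.2632i)|11⟩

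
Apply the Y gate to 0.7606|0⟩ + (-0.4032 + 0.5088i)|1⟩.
(0.5088 + 0.4032i)|0⟩ + 0.7606i|1⟩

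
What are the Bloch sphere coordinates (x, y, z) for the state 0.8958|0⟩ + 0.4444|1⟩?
(0.7962, 0, 0.605)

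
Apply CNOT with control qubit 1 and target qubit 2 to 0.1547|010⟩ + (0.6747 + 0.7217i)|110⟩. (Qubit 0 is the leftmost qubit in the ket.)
0.1547|011⟩ + (0.6747 + 0.7217i)|111⟩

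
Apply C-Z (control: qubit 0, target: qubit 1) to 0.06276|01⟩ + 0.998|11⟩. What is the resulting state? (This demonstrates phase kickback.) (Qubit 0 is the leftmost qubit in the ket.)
0.06276|01⟩ - 0.998|11⟩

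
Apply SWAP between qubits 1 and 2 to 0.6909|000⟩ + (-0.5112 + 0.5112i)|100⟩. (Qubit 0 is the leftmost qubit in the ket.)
0.6909|000⟩ + (-0.5112 + 0.5112i)|100⟩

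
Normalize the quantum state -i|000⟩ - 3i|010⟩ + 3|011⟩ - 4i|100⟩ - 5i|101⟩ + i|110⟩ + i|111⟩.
-0.127i|000⟩ - 0.381i|010⟩ + 0.381|011⟩ - 0.508i|100⟩ - 0.635i|101⟩ + 0.127i|110⟩ + 0.127i|111⟩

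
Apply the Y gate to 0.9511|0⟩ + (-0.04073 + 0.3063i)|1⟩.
(0.3063 + 0.04073i)|0⟩ + 0.9511i|1⟩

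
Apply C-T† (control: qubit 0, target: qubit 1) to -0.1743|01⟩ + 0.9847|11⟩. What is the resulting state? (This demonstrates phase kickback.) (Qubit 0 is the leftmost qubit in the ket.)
-0.1743|01⟩ + (0.6963 - 0.6963i)|11⟩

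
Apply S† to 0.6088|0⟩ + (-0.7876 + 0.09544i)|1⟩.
0.6088|0⟩ + (0.09544 + 0.7876i)|1⟩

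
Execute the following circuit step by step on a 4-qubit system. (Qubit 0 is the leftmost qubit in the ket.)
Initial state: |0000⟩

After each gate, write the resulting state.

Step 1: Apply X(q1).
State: |0100⟩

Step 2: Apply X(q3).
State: |0101⟩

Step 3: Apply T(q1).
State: (1/√2 + (1/√2)i)|0101⟩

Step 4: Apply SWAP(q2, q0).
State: (1/√2 + (1/√2)i)|0101⟩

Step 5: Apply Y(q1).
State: (1/√2 - (1/√2)i)|0001⟩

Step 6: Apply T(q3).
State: |0001⟩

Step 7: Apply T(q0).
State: |0001⟩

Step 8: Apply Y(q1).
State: i|0101⟩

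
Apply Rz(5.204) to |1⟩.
(-0.8579 + 0.5138i)|1⟩

Rz(5.204) = [[e^(−iθ/2), 0], [0, e^(iθ/2)]] with e^(±iθ/2) = cos(θ/2) ± i·sin(θ/2); θ = 5.204, cos(θ/2) ≈ -0.857918, sin(θ/2) ≈ 0.513787.
With a = amp(|0⟩) = 0 and b = amp(|1⟩) = 1:
new amp(|0⟩) = (-0.857918 - 0.513787i)·a = 0
new amp(|1⟩) = (-0.857918 + 0.513787i)·b = (-0.8579 + 0.5138i)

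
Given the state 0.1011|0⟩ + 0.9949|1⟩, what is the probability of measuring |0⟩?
0.01022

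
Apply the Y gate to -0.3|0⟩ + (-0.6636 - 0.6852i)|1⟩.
(-0.6852 + 0.6636i)|0⟩ - 0.3i|1⟩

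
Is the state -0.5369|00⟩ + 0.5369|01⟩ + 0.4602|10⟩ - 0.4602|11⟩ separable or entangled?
Separable

Writing the state as a|00⟩ + b|01⟩ + c|10⟩ + d|11⟩, it is a product state iff ad − bc = 0.
Here (a, b, c, d) = (-0.5369, 0.5369, 0.4602, -0.4602): ad − bc = (-0.5369)(-0.4602) − (0.5369)(0.4602) = 0, so the state is separable.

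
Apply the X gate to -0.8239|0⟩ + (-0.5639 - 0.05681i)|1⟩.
(-0.5639 - 0.05681i)|0⟩ - 0.8239|1⟩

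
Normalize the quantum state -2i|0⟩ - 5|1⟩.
-0.3714i|0⟩ - 0.9285|1⟩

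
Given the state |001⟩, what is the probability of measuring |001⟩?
1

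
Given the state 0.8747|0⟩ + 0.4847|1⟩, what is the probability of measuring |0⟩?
0.7651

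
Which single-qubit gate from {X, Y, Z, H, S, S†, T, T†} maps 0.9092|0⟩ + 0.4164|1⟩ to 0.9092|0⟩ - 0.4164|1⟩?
Z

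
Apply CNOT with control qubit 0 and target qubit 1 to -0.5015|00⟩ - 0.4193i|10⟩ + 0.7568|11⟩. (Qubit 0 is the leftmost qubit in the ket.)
-0.5015|00⟩ + 0.7568|10⟩ - 0.4193i|11⟩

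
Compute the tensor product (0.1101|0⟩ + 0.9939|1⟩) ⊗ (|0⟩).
0.1101|00⟩ + 0.9939|10⟩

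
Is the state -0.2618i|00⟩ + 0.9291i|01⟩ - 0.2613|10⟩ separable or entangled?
Entangled

Writing the state as a|00⟩ + b|01⟩ + c|10⟩ + d|11⟩, it is a product state iff ad − bc = 0.
Here (a, b, c, d) = (-0.2618i, 0.9291i, -0.2613, 0): ad − bc = (-0.2618i)(0) − (0.9291i)(-0.2613) = 0.2428i ≠ 0, so the state is entangled.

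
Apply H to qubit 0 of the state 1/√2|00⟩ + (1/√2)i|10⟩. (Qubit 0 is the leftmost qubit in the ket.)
(1/2 + (1/2)i)|00⟩ + (1/2 - (1/2)i)|10⟩

H on qubit 0 mixes each pair of kets that differ only in qubit 0: amplitudes (a, b) of (|…0…⟩, |…1…⟩) become ((a + b)/√2, (a − b)/√2). Kets absent from the input have amplitude 0.
(|00⟩, |10⟩): (a, b) = (1/√2, (1/√2)i) → ((1/2 + (1/2)i), (1/2 - (1/2)i))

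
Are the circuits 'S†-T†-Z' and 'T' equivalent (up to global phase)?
Yes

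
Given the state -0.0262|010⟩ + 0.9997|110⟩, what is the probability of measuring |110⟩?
0.9994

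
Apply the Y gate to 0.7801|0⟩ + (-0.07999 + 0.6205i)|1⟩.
(0.6205 + 0.07999i)|0⟩ + 0.7801i|1⟩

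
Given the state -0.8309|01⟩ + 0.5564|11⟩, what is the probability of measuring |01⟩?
0.6904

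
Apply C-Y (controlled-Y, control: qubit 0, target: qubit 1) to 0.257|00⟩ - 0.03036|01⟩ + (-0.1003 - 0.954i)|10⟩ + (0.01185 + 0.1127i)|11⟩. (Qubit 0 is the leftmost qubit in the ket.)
0.257|00⟩ - 0.03036|01⟩ + (0.1127 - 0.01185i)|10⟩ + (0.954 - 0.1003i)|11⟩

C-Y leaves the control-|0⟩ kets |00⟩, |01⟩ unchanged and applies Y to qubit 1 on the control-|1⟩ pair (|10⟩, |11⟩).
Y = [[0, -i], [i, 0]].
With a = amp(|10⟩) = (-0.1003 - 0.954i) and b = amp(|11⟩) = (0.01185 + 0.1127i):
new amp(|10⟩) = (-i)·b = (0.1127 - 0.01185i)
new amp(|11⟩) = (i)·a = (0.954 - 0.1003i)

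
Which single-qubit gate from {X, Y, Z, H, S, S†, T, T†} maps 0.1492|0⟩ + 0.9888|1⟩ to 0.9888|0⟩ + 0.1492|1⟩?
X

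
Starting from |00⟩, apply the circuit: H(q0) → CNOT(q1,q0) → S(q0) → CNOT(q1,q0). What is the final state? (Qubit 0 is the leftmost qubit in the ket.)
1/√2|00⟩ + (1/√2)i|10⟩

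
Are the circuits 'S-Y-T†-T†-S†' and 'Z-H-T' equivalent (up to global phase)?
No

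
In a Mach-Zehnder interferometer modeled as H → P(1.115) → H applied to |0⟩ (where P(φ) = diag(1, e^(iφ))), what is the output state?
(0.7201 + 0.449i)|0⟩ + (0.2799 - 0.449i)|1⟩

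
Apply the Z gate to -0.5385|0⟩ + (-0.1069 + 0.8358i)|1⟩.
-0.5385|0⟩ + (0.1069 - 0.8358i)|1⟩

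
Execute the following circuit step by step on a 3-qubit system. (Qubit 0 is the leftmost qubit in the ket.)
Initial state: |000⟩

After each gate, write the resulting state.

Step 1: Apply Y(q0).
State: i|100⟩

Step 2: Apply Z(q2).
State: i|100⟩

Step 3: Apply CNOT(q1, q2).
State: i|100⟩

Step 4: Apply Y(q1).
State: -|110⟩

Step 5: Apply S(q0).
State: -i|110⟩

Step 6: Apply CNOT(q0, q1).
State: -i|100⟩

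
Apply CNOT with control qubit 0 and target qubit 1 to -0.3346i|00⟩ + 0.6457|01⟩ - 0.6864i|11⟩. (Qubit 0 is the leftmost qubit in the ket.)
-0.3346i|00⟩ + 0.6457|01⟩ - 0.6864i|10⟩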